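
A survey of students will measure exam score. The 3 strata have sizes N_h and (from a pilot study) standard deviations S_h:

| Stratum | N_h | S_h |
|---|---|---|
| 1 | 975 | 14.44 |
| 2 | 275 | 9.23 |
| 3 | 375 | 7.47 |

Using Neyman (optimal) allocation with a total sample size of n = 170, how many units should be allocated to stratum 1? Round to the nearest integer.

Neyman allocation: n_h = n · N_h S_h / Σ N_i S_i, with n = 170.
  stratum 1: N_h·S_h = 975·14.44 = 14079.00
  stratum 2: N_h·S_h = 275·9.23 = 2538.25
  stratum 3: N_h·S_h = 375·7.47 = 2801.25
Σ N_h S_h = 19418.50
n for stratum 1 = 170·14079.00/19418.50 = 123.255 → 123

123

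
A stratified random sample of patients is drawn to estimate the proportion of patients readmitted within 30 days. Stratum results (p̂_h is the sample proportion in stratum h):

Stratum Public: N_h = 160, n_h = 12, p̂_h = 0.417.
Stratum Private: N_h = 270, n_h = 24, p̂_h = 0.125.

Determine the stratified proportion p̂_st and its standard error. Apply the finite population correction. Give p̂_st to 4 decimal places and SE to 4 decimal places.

p̂_st ≈ 0.2337, SE ≈ 0.0674

N = 430; stratum weights W_h = N_h/N.
p̂_st = Σ W_h p̂_h = (160·0.417 + 270·0.125)/430 = 0.23365
V̂(p̂_st) = Σ W_h² (1 − n_h/N_h) p̂_h(1−p̂_h)/(n_h−1):
  stratum Public: (160/430)²·(1 − 12/160)·0.417·0.583/11 = 0.00283046
  stratum Private: (270/430)²·(1 − 24/270)·0.125·0.875/23 = 0.00170825
V̂(p̂_st) = 0.00453871; SE = √V̂ = 0.06737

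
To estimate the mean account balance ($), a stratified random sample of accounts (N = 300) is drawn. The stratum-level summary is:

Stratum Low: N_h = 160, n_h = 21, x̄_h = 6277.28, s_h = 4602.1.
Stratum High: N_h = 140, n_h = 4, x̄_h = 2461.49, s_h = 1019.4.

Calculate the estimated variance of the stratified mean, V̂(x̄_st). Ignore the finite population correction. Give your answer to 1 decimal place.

V̂(x̄_st) = Σ W_h² s_h²/n_h, with W_h = N_h/N and N = 300:
  stratum Low: (160/300)²·4602.1²/21 = 286873
  stratum High: (140/300)²·1019.4²/4 = 56577.4
V̂(x̄_st) = 343451

V̂(x̄_st) ≈ 343450.8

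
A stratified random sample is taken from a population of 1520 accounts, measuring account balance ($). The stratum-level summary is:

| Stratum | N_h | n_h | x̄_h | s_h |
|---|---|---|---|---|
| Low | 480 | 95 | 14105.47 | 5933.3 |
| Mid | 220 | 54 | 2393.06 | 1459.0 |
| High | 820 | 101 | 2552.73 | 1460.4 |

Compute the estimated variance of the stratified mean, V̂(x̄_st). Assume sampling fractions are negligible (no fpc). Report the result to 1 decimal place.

V̂(x̄_st) = Σ W_h² s_h²/n_h, with W_h = N_h/N and N = 1520:
  stratum Low: (480/1520)²·5933.3²/95 = 36954.2
  stratum Mid: (220/1520)²·1459.0²/54 = 825.8
  stratum High: (820/1520)²·1460.4²/101 = 6145.58
V̂(x̄_st) = 43925.6

V̂(x̄_st) ≈ 43925.6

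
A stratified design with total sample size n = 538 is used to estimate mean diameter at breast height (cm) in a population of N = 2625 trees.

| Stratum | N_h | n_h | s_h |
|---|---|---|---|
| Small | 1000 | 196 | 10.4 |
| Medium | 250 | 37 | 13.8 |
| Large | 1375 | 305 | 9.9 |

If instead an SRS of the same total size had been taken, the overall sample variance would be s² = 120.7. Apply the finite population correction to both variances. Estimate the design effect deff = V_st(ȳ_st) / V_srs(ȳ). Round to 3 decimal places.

deff ≈ 0.969

V̂(ȳ_st) = Σ W_h² (1 − n_h/N_h) s_h²/n_h, with W_h = N_h/N and N = 2625:
  stratum Small: (1000/2625)²·(1 − 196/1000)·10.4²/196 = 0.0643885
  stratum Medium: (250/2625)²·(1 − 37/250)·13.8²/37 = 0.0397757
  stratum Large: (1375/2625)²·(1 − 305/1375)·9.9²/305 = 0.0686117
V_st = 0.172776
V_srs = (1 − 538/2625)·120.7/538 = 0.178368
deff = V_st / V_srs = 0.172776/0.178368 = 0.9686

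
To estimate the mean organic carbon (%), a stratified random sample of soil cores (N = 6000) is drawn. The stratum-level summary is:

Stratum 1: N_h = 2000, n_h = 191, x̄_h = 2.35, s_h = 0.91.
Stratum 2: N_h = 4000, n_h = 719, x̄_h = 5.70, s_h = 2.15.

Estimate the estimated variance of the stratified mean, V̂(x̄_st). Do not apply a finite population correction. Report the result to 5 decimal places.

V̂(x̄_st) ≈ 0.00334

V̂(x̄_st) = Σ W_h² s_h²/n_h, with W_h = N_h/N and N = 6000:
  stratum 1: (2000/6000)²·0.91²/191 = 0.000481734
  stratum 2: (4000/6000)²·2.15²/719 = 0.00285736
V̂(x̄_st) = 0.0033391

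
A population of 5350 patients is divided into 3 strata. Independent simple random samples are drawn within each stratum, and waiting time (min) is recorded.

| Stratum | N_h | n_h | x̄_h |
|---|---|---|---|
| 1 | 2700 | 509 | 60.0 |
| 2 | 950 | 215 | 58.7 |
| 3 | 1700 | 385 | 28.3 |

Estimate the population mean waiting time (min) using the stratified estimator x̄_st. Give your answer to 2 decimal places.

N = Σ N_h = 5350. Stratum weights W_h = N_h/N.
x̄_st = (2700·60.0 + 950·58.7 + 1700·28.3) / 5350 = 49.6963

x̄_st ≈ 49.70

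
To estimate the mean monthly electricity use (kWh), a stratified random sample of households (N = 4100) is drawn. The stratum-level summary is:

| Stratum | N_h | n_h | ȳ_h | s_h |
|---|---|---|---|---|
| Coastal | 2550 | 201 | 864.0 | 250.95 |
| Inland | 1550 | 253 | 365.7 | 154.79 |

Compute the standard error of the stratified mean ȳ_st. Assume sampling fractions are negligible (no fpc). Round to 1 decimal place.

V̂(ȳ_st) = Σ W_h² s_h²/n_h, with W_h = N_h/N and N = 4100:
  stratum Coastal: (2550/4100)²·250.95²/201 = 121.197
  stratum Inland: (1550/4100)²·154.79²/253 = 13.5351
V̂(ȳ_st) = 134.732
SE(ȳ_st) = √134.732 = 11.6074

SE(ȳ_st) ≈ 11.6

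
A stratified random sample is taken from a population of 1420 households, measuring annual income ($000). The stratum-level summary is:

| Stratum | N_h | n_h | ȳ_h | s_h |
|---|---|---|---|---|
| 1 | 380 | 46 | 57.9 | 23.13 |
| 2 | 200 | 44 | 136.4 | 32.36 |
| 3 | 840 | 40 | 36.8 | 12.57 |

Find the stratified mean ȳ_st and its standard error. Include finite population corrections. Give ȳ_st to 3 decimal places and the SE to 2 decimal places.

ȳ_st = Σ W_h ȳ_h = (380·57.9 + 200·136.4 + 840·36.8)/1420 = 56.47465
V̂(ȳ_st) = Σ W_h² (1 − n_h/N_h) s_h²/n_h, with W_h = N_h/N and N = 1420:
  stratum 1: (380/1420)²·(1 − 46/380)·23.13²/46 = 0.73206
  stratum 2: (200/1420)²·(1 − 44/200)·32.36²/44 = 0.36825
  stratum 3: (840/1420)²·(1 − 40/840)·12.57²/40 = 1.31645
V̂(ȳ_st) = 2.41676
SE(ȳ_st) = √2.41676 = 1.55459

ȳ_st ≈ 56.475, SE ≈ 1.55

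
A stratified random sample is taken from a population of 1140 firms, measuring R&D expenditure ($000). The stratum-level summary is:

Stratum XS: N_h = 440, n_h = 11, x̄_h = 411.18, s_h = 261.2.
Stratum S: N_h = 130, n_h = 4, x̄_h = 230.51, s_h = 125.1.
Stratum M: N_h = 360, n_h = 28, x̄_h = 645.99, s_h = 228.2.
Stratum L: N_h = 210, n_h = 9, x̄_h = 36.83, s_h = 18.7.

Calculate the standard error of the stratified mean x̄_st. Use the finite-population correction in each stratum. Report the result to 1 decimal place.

V̂(x̄_st) = Σ W_h² (1 − n_h/N_h) s_h²/n_h, with W_h = N_h/N and N = 1140:
  stratum XS: (440/1140)²·(1 − 11/440)·261.2²/11 = 900.853
  stratum S: (130/1140)²·(1 − 4/130)·125.1²/4 = 49.3127
  stratum M: (360/1140)²·(1 − 28/360)·228.2²/28 = 171.043
  stratum L: (210/1140)²·(1 − 9/210)·18.7²/9 = 1.26196
V̂(x̄_st) = 1122.47
SE(x̄_st) = √1122.47 = 33.5033

SE(x̄_st) ≈ 33.5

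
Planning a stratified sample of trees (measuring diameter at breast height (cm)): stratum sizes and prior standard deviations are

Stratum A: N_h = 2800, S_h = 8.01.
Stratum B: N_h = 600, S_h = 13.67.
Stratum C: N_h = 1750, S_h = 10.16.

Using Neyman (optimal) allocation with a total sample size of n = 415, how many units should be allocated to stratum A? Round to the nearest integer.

Neyman allocation: n_h = n · N_h S_h / Σ N_i S_i, with n = 415.
  stratum A: N_h·S_h = 2800·8.01 = 22428.00
  stratum B: N_h·S_h = 600·13.67 = 8202.00
  stratum C: N_h·S_h = 1750·10.16 = 17780.00
Σ N_h S_h = 48410.00
n for stratum A = 415·22428.00/48410.00 = 192.266 → 192

192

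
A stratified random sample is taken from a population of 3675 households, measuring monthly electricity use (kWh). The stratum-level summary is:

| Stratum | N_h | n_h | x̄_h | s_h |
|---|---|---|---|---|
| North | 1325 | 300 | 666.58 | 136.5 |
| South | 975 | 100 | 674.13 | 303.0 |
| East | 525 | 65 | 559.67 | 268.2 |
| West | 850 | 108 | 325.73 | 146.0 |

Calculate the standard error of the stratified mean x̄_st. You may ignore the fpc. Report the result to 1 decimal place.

SE(x̄_st) ≈ 10.3

V̂(x̄_st) = Σ W_h² s_h²/n_h, with W_h = N_h/N and N = 3675:
  stratum North: (1325/3675)²·136.5²/300 = 8.07349
  stratum South: (975/3675)²·303.0²/100 = 64.6219
  stratum East: (525/3675)²·268.2²/65 = 22.5844
  stratum West: (850/3675)²·146.0²/108 = 10.5586
V̂(x̄_st) = 105.838
SE(x̄_st) = √105.838 = 10.2878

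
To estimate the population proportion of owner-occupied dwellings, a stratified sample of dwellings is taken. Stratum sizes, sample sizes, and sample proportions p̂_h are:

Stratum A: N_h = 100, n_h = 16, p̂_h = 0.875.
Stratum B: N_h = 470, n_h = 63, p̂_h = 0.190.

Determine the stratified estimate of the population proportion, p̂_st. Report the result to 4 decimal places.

N = 570; stratum weights W_h = N_h/N.
p̂_st = Σ W_h p̂_h = (100·0.875 + 470·0.190)/570 = 0.31018

p̂_st ≈ 0.3102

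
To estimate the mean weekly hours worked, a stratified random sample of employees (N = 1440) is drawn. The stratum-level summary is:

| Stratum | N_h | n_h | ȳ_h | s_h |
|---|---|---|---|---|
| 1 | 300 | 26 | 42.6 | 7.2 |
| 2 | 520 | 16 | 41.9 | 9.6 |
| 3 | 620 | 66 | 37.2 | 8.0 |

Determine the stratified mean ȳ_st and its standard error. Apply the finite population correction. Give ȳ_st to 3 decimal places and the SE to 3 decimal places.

ȳ_st ≈ 40.022, SE ≈ 0.984

ȳ_st = Σ W_h ȳ_h = (300·42.6 + 520·41.9 + 620·37.2)/1440 = 40.02222
V̂(ȳ_st) = Σ W_h² (1 − n_h/N_h) s_h²/n_h, with W_h = N_h/N and N = 1440:
  stratum 1: (300/1440)²·(1 − 26/300)·7.2²/26 = 0.0790385
  stratum 2: (520/1440)²·(1 − 16/520)·9.6²/16 = 0.728
  stratum 3: (620/1440)²·(1 − 66/620)·8.0²/66 = 0.160625
V̂(ȳ_st) = 0.967663
SE(ȳ_st) = √0.967663 = 0.983699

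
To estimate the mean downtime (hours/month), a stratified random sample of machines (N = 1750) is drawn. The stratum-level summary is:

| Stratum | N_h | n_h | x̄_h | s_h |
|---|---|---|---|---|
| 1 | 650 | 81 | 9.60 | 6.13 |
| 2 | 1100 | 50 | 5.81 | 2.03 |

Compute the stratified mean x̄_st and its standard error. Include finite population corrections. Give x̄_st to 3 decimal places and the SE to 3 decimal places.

x̄_st = Σ W_h x̄_h = (650·9.60 + 1100·5.81)/1750 = 7.21771
V̂(x̄_st) = Σ W_h² (1 − n_h/N_h) s_h²/n_h, with W_h = N_h/N and N = 1750:
  stratum 1: (650/1750)²·(1 − 81/650)·6.13²/81 = 0.0560255
  stratum 2: (1100/1750)²·(1 − 50/1100)·2.03²/50 = 0.0310834
V̂(x̄_st) = 0.0871088
SE(x̄_st) = √0.0871088 = 0.295142

x̄_st ≈ 7.218, SE ≈ 0.295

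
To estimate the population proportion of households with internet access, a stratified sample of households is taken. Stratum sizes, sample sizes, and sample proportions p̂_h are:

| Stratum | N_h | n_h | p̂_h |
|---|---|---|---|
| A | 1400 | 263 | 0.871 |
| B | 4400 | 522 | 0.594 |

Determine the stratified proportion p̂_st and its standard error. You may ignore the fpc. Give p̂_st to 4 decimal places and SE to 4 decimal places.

N = 5800; stratum weights W_h = N_h/N.
p̂_st = Σ W_h p̂_h = (1400·0.871 + 4400·0.594)/5800 = 0.66086
V̂(p̂_st) = Σ W_h² p̂_h(1−p̂_h)/(n_h−1):
  stratum A: (1400/5800)²·0.871·0.129/262 = 2.49866e-05
  stratum B: (4400/5800)²·0.594·0.406/521 = 0.000266394
V̂(p̂_st) = 0.00029138; SE = √V̂ = 0.0170699

p̂_st ≈ 0.6609, SE ≈ 0.0171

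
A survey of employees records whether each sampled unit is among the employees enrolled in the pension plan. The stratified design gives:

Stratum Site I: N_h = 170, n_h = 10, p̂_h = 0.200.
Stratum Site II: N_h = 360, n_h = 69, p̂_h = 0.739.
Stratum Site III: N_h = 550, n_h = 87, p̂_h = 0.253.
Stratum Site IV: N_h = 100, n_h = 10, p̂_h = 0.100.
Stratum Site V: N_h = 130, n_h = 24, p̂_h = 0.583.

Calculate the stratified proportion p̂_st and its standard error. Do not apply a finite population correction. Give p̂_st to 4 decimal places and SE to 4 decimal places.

N = 1310; stratum weights W_h = N_h/N.
p̂_st = Σ W_h p̂_h = (170·0.200 + 360·0.739 + 550·0.253 + 100·0.100 + 130·0.583)/1310 = 0.40075
V̂(p̂_st) = Σ W_h² p̂_h(1−p̂_h)/(n_h−1):
  stratum Site I: (170/1310)²·0.200·0.800/9 = 0.000299387
  stratum Site II: (360/1310)²·0.739·0.261/68 = 0.000214209
  stratum Site III: (550/1310)²·0.253·0.747/86 = 0.00038737
  stratum Site IV: (100/1310)²·0.100·0.900/9 = 5.82717e-05
  stratum Site V: (130/1310)²·0.583·0.417/23 = 0.000104093
V̂(p̂_st) = 0.00106333; SE = √V̂ = 0.0326087

p̂_st ≈ 0.4007, SE ≈ 0.0326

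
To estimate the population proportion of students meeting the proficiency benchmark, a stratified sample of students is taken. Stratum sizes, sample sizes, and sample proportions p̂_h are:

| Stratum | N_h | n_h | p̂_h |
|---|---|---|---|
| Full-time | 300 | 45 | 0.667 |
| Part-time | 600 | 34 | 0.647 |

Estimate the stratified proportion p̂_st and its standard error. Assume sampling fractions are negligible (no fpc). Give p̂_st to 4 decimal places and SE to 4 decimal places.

p̂_st ≈ 0.6537, SE ≈ 0.0603

N = 900; stratum weights W_h = N_h/N.
p̂_st = Σ W_h p̂_h = (300·0.667 + 600·0.647)/900 = 0.65367
V̂(p̂_st) = Σ W_h² p̂_h(1−p̂_h)/(n_h−1):
  stratum Full-time: (300/900)²·0.667·0.333/44 = 0.000560886
  stratum Part-time: (600/900)²·0.647·0.353/33 = 0.00307597
V̂(p̂_st) = 0.00363686; SE = √V̂ = 0.0603064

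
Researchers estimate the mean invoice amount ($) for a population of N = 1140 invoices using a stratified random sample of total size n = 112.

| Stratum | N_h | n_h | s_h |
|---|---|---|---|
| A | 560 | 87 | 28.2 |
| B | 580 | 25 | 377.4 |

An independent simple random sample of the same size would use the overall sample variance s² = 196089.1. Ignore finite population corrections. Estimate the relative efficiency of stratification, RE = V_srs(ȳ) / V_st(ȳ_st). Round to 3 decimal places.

RE ≈ 1.185

V̂(ȳ_st) = Σ W_h² s_h²/n_h, with W_h = N_h/N and N = 1140:
  stratum A: (560/1140)²·28.2²/87 = 2.20569
  stratum B: (580/1140)²·377.4²/25 = 1474.72
V_st = 1476.93
V_srs = s²/n = 196089.1/112 = 1750.8
Relative efficiency = V_srs / V_st = 1750.8/1476.93 = 1.1854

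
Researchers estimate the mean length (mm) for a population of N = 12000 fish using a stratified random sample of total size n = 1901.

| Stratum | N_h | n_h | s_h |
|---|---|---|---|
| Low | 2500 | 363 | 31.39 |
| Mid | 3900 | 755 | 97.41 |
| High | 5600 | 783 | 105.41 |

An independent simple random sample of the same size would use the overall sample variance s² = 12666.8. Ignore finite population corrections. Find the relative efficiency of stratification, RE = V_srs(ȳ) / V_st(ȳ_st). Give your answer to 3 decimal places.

RE ≈ 1.469

V̂(ȳ_st) = Σ W_h² s_h²/n_h, with W_h = N_h/N and N = 12000:
  stratum Low: (2500/12000)²·31.39²/363 = 0.117813
  stratum Mid: (3900/12000)²·97.41²/755 = 1.32748
  stratum High: (5600/12000)²·105.41²/783 = 3.09041
V_st = 4.53569
V_srs = s²/n = 12666.8/1901 = 6.66323
Relative efficiency = V_srs / V_st = 6.66323/4.53569 = 1.4691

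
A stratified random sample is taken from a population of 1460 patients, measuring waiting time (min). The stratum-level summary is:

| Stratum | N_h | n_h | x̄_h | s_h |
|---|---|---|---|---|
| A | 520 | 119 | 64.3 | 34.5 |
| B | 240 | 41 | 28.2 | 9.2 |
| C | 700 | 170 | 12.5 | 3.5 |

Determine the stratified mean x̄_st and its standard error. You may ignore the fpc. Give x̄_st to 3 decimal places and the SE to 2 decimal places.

x̄_st ≈ 33.530, SE ≈ 1.16

x̄_st = Σ W_h x̄_h = (520·64.3 + 240·28.2 + 700·12.5)/1460 = 33.53014
V̂(x̄_st) = Σ W_h² s_h²/n_h, with W_h = N_h/N and N = 1460:
  stratum A: (520/1460)²·34.5²/119 = 1.2688
  stratum B: (240/1460)²·9.2²/41 = 0.0557839
  stratum C: (700/1460)²·3.5²/170 = 0.0165645
V̂(x̄_st) = 1.34115
SE(x̄_st) = √1.34115 = 1.15808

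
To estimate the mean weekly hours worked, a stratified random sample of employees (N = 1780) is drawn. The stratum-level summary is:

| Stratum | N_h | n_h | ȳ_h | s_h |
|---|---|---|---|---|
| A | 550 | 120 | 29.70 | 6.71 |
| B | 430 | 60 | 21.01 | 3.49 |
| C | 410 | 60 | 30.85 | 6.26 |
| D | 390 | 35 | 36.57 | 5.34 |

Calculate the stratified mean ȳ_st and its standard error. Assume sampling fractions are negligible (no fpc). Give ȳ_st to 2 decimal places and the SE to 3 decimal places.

ȳ_st = Σ W_h ȳ_h = (550·29.70 + 430·21.01 + 410·30.85 + 390·36.57)/1780 = 29.37084
V̂(ȳ_st) = Σ W_h² s_h²/n_h, with W_h = N_h/N and N = 1780:
  stratum A: (550/1780)²·6.71²/120 = 0.0358219
  stratum B: (430/1780)²·3.49²/60 = 0.0118467
  stratum C: (410/1780)²·6.26²/60 = 0.0346517
  stratum D: (390/1780)²·5.34²/35 = 0.0391114
V̂(ȳ_st) = 0.121432
SE(ȳ_st) = √0.121432 = 0.348471

ȳ_st ≈ 29.37, SE ≈ 0.348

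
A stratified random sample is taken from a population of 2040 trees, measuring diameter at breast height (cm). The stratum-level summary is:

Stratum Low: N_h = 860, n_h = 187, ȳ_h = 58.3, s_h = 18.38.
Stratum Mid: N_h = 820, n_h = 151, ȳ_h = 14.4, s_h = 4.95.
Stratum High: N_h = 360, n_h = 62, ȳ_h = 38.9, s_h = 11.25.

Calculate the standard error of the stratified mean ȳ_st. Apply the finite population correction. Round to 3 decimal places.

V̂(ȳ_st) = Σ W_h² (1 − n_h/N_h) s_h²/n_h, with W_h = N_h/N and N = 2040:
  stratum Low: (860/2040)²·(1 − 187/860)·18.38²/187 = 0.251248
  stratum Mid: (820/2040)²·(1 − 151/820)·4.95²/151 = 0.0213901
  stratum High: (360/2040)²·(1 − 62/360)·11.25²/62 = 0.0526225
V̂(ȳ_st) = 0.325261
SE(ȳ_st) = √0.325261 = 0.570316

SE(ȳ_st) ≈ 0.570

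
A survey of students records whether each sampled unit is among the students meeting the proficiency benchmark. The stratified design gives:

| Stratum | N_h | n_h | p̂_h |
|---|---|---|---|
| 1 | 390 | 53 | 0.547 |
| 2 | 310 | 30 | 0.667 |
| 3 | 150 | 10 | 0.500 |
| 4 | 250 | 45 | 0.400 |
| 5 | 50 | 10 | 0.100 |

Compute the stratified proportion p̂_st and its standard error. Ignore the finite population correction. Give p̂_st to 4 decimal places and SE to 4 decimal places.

p̂_st ≈ 0.5218, SE ≈ 0.0431

N = 1150; stratum weights W_h = N_h/N.
p̂_st = Σ W_h p̂_h = (390·0.547 + 310·0.667 + 150·0.500 + 250·0.400 + 50·0.100)/1150 = 0.52183
V̂(p̂_st) = Σ W_h² p̂_h(1−p̂_h)/(n_h−1):
  stratum 1: (390/1150)²·0.547·0.453/52 = 0.000548044
  stratum 2: (310/1150)²·0.667·0.333/29 = 0.000556544
  stratum 3: (150/1150)²·0.500·0.500/9 = 0.00047259
  stratum 4: (250/1150)²·0.400·0.600/44 = 0.000257776
  stratum 5: (50/1150)²·0.100·0.900/9 = 1.89036e-05
V̂(p̂_st) = 0.00185386; SE = √V̂ = 0.0430565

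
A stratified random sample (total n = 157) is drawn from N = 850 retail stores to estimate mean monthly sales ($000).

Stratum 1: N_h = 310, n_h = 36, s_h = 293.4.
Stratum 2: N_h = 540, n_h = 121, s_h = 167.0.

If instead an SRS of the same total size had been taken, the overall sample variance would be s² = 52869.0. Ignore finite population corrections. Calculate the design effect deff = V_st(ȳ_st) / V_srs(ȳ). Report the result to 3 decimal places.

deff ≈ 1.221

V̂(ȳ_st) = Σ W_h² s_h²/n_h, with W_h = N_h/N and N = 850:
  stratum 1: (310/850)²·293.4²/36 = 318.056
  stratum 2: (540/850)²·167.0²/121 = 93.0245
V_st = 411.08
V_srs = s²/n = 52869.0/157 = 336.745
deff = V_st / V_srs = 411.08/336.745 = 1.2207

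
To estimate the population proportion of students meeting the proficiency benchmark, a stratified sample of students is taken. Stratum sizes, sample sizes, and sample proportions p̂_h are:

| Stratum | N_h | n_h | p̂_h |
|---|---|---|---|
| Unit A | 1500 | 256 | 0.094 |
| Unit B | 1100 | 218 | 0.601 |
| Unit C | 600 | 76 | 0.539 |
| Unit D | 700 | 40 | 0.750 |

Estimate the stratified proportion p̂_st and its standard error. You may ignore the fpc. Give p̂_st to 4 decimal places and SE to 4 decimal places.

p̂_st ≈ 0.4232, SE ≈ 0.0193

N = 3900; stratum weights W_h = N_h/N.
p̂_st = Σ W_h p̂_h = (1500·0.094 + 1100·0.601 + 600·0.539 + 700·0.750)/3900 = 0.42321
V̂(p̂_st) = Σ W_h² p̂_h(1−p̂_h)/(n_h−1):
  stratum Unit A: (1500/3900)²·0.094·0.906/255 = 4.94048e-05
  stratum Unit B: (1100/3900)²·0.601·0.399/217 = 8.79111e-05
  stratum Unit C: (600/3900)²·0.539·0.461/75 = 7.84155e-05
  stratum Unit D: (700/3900)²·0.750·0.250/39 = 0.000154883
V̂(p̂_st) = 0.000370614; SE = √V̂ = 0.0192513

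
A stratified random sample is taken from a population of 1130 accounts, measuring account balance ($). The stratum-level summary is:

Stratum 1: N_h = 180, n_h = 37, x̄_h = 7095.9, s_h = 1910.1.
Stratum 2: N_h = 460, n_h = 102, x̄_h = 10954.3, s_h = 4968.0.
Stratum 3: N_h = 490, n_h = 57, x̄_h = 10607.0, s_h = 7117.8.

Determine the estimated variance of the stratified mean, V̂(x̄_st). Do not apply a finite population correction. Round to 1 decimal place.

V̂(x̄_st) ≈ 209729.0

V̂(x̄_st) = Σ W_h² s_h²/n_h, with W_h = N_h/N and N = 1130:
  stratum 1: (180/1130)²·1910.1²/37 = 2502.07
  stratum 2: (460/1130)²·4968.0²/102 = 40097.9
  stratum 3: (490/1130)²·7117.8²/57 = 167129
V̂(x̄_st) = 209729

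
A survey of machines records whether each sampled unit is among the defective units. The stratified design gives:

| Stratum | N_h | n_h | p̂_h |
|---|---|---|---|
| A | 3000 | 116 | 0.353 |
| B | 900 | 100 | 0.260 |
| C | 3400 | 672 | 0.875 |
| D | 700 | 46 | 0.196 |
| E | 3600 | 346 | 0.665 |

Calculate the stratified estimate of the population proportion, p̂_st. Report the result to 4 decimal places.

p̂_st ≈ 0.5861

N = 11600; stratum weights W_h = N_h/N.
p̂_st = Σ W_h p̂_h = (3000·0.353 + 900·0.260 + 3400·0.875 + 700·0.196 + 3600·0.665)/11600 = 0.58614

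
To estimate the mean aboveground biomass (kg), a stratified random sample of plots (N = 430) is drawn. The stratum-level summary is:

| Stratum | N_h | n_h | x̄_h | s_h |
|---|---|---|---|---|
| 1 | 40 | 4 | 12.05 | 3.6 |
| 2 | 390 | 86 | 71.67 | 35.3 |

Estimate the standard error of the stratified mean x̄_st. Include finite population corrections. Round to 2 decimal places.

SE(x̄_st) ≈ 3.05

V̂(x̄_st) = Σ W_h² (1 − n_h/N_h) s_h²/n_h, with W_h = N_h/N and N = 430:
  stratum 1: (40/430)²·(1 − 4/40)·3.6²/4 = 0.0252331
  stratum 2: (390/430)²·(1 − 86/390)·35.3²/86 = 9.29078
V̂(x̄_st) = 9.31601
SE(x̄_st) = √9.31601 = 3.05221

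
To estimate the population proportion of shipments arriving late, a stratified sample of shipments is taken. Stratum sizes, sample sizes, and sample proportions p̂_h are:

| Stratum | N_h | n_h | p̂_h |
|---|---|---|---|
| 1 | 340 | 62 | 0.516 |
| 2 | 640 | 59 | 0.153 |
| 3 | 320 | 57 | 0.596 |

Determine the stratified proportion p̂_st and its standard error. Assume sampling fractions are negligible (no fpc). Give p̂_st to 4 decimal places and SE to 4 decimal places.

N = 1300; stratum weights W_h = N_h/N.
p̂_st = Σ W_h p̂_h = (340·0.516 + 640·0.153 + 320·0.596)/1300 = 0.35698
V̂(p̂_st) = Σ W_h² p̂_h(1−p̂_h)/(n_h−1):
  stratum 1: (340/1300)²·0.516·0.484/61 = 0.000280051
  stratum 2: (640/1300)²·0.153·0.847/58 = 0.000541527
  stratum 3: (320/1300)²·0.596·0.404/56 = 0.000260527
V̂(p̂_st) = 0.0010821; SE = √V̂ = 0.0328954

p̂_st ≈ 0.3570, SE ≈ 0.0329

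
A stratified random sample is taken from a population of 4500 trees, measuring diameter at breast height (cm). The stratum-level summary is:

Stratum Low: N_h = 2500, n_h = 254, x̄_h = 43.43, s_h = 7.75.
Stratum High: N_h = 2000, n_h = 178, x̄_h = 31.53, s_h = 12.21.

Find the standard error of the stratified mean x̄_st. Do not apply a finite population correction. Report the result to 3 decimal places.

V̂(x̄_st) = Σ W_h² s_h²/n_h, with W_h = N_h/N and N = 4500:
  stratum Low: (2500/4500)²·7.75²/254 = 0.0729835
  stratum High: (2000/4500)²·12.21²/178 = 0.165442
V̂(x̄_st) = 0.238426
SE(x̄_st) = √0.238426 = 0.488289

SE(x̄_st) ≈ 0.488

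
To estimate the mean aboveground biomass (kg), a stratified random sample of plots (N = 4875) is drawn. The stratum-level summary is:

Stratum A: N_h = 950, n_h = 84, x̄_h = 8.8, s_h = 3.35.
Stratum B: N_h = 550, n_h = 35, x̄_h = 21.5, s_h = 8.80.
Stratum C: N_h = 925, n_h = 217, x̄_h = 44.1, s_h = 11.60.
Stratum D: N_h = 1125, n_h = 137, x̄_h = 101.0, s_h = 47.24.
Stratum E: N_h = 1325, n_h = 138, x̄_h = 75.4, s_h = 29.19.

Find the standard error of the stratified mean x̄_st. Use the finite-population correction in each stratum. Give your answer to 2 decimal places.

V̂(x̄_st) = Σ W_h² (1 − n_h/N_h) s_h²/n_h, with W_h = N_h/N and N = 4875:
  stratum A: (950/4875)²·(1 − 84/950)·3.35²/84 = 0.0046249
  stratum B: (550/4875)²·(1 − 35/550)·8.80²/35 = 0.0263705
  stratum C: (925/4875)²·(1 − 217/925)·11.60²/217 = 0.0170876
  stratum D: (1125/4875)²·(1 − 137/1125)·47.24²/137 = 0.761832
  stratum E: (1325/4875)²·(1 − 138/1325)·29.19²/138 = 0.408608
V̂(x̄_st) = 1.21852
SE(x̄_st) = √1.21852 = 1.10387

SE(x̄_st) ≈ 1.10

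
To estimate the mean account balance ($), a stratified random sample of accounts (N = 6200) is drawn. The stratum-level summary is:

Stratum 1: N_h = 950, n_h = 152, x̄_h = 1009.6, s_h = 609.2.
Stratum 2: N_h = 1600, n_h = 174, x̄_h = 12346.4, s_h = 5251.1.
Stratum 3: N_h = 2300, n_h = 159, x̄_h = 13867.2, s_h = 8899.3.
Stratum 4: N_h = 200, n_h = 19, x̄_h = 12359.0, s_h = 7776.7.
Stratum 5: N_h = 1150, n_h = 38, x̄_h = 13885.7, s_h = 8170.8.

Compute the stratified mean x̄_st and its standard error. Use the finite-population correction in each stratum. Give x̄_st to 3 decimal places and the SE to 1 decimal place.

x̄_st ≈ 11459.399, SE ≈ 367.0

x̄_st = Σ W_h x̄_h = (950·1009.6 + 1600·12346.4 + 2300·13867.2 + 200·12359.0 + 1150·13885.7)/6200 = 11459.39919
V̂(x̄_st) = Σ W_h² (1 − n_h/N_h) s_h²/n_h, with W_h = N_h/N and N = 6200:
  stratum 1: (950/6200)²·(1 − 152/950)·609.2²/152 = 48.1526
  stratum 2: (1600/6200)²·(1 − 174/1600)·5251.1²/174 = 9406.05
  stratum 3: (2300/6200)²·(1 − 159/2300)·8899.3²/159 = 63808.1
  stratum 4: (200/6200)²·(1 − 19/200)·7776.7²/19 = 2997.52
  stratum 5: (1150/6200)²·(1 − 38/1150)·8170.8²/38 = 58447.3
V̂(x̄_st) = 134707
SE(x̄_st) = √134707 = 367.025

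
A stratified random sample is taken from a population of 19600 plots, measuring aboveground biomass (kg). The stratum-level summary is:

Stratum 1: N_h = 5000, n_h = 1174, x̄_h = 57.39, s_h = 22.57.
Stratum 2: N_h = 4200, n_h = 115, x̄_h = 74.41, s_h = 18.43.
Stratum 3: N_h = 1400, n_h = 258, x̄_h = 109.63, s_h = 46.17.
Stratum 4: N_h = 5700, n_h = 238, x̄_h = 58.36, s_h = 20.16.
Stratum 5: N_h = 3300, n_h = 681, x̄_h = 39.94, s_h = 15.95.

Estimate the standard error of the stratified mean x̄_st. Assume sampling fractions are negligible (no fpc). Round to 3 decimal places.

SE(x̄_st) ≈ 0.601

V̂(x̄_st) = Σ W_h² s_h²/n_h, with W_h = N_h/N and N = 19600:
  stratum 1: (5000/19600)²·22.57²/1174 = 0.0282373
  stratum 2: (4200/19600)²·18.43²/115 = 0.135625
  stratum 3: (1400/19600)²·46.17²/258 = 0.0421545
  stratum 4: (5700/19600)²·20.16²/238 = 0.144425
  stratum 5: (3300/19600)²·15.95²/681 = 0.0105899
V̂(x̄_st) = 0.361031
SE(x̄_st) = √0.361031 = 0.600859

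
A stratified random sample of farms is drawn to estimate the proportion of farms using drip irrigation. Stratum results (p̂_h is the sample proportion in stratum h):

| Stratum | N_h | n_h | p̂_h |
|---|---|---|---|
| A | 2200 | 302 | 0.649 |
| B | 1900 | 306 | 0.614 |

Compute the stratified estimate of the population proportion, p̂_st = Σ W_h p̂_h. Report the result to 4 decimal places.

p̂_st ≈ 0.6328

N = 4100; stratum weights W_h = N_h/N.
p̂_st = Σ W_h p̂_h = (2200·0.649 + 1900·0.614)/4100 = 0.63278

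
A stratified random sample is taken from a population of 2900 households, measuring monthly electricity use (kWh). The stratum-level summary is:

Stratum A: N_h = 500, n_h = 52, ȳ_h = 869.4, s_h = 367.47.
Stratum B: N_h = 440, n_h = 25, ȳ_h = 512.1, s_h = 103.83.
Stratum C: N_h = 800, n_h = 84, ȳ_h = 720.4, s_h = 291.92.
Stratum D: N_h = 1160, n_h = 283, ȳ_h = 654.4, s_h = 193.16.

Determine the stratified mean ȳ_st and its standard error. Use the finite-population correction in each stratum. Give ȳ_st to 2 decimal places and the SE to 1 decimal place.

ȳ_st = Σ W_h ȳ_h = (500·869.4 + 440·512.1 + 800·720.4 + 1160·654.4)/2900 = 688.08552
V̂(ȳ_st) = Σ W_h² (1 − n_h/N_h) s_h²/n_h, with W_h = N_h/N and N = 2900:
  stratum A: (500/2900)²·(1 − 52/500)·367.47²/52 = 69.166
  stratum B: (440/2900)²·(1 − 25/440)·103.83²/25 = 9.3629
  stratum C: (800/2900)²·(1 − 84/800)·291.92²/84 = 69.0964
  stratum D: (1160/2900)²·(1 − 283/1160)·193.16²/283 = 15.9481
V̂(ȳ_st) = 163.573
SE(ȳ_st) = √163.573 = 12.7896

ȳ_st ≈ 688.09, SE ≈ 12.8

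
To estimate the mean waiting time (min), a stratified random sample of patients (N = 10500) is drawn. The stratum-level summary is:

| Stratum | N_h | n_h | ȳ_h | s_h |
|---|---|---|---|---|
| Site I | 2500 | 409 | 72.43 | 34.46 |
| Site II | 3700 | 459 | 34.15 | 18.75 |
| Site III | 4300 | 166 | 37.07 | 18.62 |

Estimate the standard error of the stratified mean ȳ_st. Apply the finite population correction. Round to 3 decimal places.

V̂(ȳ_st) = Σ W_h² (1 − n_h/N_h) s_h²/n_h, with W_h = N_h/N and N = 10500:
  stratum Site I: (2500/10500)²·(1 − 409/2500)·34.46²/409 = 0.137665
  stratum Site II: (3700/10500)²·(1 − 459/3700)·18.75²/459 = 0.083309
  stratum Site III: (4300/10500)²·(1 − 166/4300)·18.62²/166 = 0.336753
V̂(ȳ_st) = 0.557727
SE(ȳ_st) = √0.557727 = 0.746811

SE(ȳ_st) ≈ 0.747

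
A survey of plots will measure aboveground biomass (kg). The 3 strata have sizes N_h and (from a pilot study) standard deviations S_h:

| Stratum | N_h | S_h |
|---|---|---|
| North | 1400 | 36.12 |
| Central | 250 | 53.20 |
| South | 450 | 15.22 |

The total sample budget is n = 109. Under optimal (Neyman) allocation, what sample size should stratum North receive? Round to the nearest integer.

78

Neyman allocation: n_h = n · N_h S_h / Σ N_i S_i, with n = 109.
  stratum North: N_h·S_h = 1400·36.12 = 50568.00
  stratum Central: N_h·S_h = 250·53.20 = 13300.00
  stratum South: N_h·S_h = 450·15.22 = 6849.00
Σ N_h S_h = 70717.00
n for stratum North = 109·50568.00/70717.00 = 77.943 → 78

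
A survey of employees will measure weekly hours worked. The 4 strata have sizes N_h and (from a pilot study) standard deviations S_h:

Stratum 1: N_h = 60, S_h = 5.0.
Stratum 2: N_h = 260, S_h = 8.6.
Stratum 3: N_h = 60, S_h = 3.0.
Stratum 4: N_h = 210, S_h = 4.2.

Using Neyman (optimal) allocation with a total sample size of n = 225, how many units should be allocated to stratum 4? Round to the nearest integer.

Neyman allocation: n_h = n · N_h S_h / Σ N_i S_i, with n = 225.
  stratum 1: N_h·S_h = 60·5.0 = 300.00
  stratum 2: N_h·S_h = 260·8.6 = 2236.00
  stratum 3: N_h·S_h = 60·3.0 = 180.00
  stratum 4: N_h·S_h = 210·4.2 = 882.00
Σ N_h S_h = 3598.00
n for stratum 4 = 225·882.00/3598.00 = 55.156 → 55

55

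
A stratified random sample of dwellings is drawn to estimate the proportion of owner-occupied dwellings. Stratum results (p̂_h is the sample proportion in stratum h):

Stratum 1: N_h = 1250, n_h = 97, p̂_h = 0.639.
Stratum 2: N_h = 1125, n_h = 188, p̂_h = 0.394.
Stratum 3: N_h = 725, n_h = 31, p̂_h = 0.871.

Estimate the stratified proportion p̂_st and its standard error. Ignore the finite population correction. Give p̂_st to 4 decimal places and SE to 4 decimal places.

p̂_st ≈ 0.6043, SE ≈ 0.0276

N = 3100; stratum weights W_h = N_h/N.
p̂_st = Σ W_h p̂_h = (1250·0.639 + 1125·0.394 + 725·0.871)/3100 = 0.60435
V̂(p̂_st) = Σ W_h² p̂_h(1−p̂_h)/(n_h−1):
  stratum 1: (1250/3100)²·0.639·0.361/96 = 0.000390691
  stratum 2: (1125/3100)²·0.394·0.606/187 = 0.000168155
  stratum 3: (725/3100)²·0.871·0.129/30 = 0.000204852
V̂(p̂_st) = 0.000763697; SE = √V̂ = 0.0276351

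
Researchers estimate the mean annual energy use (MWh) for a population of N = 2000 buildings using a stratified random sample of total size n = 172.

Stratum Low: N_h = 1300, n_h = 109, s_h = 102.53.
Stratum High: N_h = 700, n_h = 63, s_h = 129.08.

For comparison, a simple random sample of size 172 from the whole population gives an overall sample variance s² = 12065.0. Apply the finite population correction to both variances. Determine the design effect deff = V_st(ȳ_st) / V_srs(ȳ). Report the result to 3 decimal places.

deff ≈ 1.042

V̂(ȳ_st) = Σ W_h² (1 − n_h/N_h) s_h²/n_h, with W_h = N_h/N and N = 2000:
  stratum Low: (1300/2000)²·(1 − 109/1300)·102.53²/109 = 37.3311
  stratum High: (700/2000)²·(1 − 63/700)·129.08²/63 = 29.4819
V_st = 66.8129
V_srs = (1 − 172/2000)·12065.0/172 = 64.1128
deff = V_st / V_srs = 66.8129/64.1128 = 1.0421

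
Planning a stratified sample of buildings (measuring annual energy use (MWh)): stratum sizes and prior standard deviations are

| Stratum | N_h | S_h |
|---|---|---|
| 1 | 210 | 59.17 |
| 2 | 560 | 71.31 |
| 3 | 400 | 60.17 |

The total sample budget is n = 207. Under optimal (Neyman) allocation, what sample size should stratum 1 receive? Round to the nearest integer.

Neyman allocation: n_h = n · N_h S_h / Σ N_i S_i, with n = 207.
  stratum 1: N_h·S_h = 210·59.17 = 12425.70
  stratum 2: N_h·S_h = 560·71.31 = 39933.60
  stratum 3: N_h·S_h = 400·60.17 = 24068.00
Σ N_h S_h = 76427.30
n for stratum 1 = 207·12425.70/76427.30 = 33.654 → 34

34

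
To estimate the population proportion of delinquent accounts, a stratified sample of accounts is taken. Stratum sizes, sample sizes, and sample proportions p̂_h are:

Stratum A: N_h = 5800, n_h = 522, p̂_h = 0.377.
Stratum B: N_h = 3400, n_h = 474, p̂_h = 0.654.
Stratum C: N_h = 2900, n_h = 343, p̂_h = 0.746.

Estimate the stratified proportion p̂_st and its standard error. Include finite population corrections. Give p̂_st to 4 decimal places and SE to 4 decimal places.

N = 12100; stratum weights W_h = N_h/N.
p̂_st = Σ W_h p̂_h = (5800·0.377 + 3400·0.654 + 2900·0.746)/12100 = 0.54327
V̂(p̂_st) = Σ W_h² (1 − n_h/N_h) p̂_h(1−p̂_h)/(n_h−1):
  stratum A: (5800/12100)²·(1 − 522/5800)·0.377·0.623/521 = 9.4258e-05
  stratum B: (3400/12100)²·(1 − 474/3400)·0.654·0.346/473 = 3.25069e-05
  stratum C: (2900/12100)²·(1 − 343/2900)·0.746·0.254/342 = 2.80611e-05
V̂(p̂_st) = 0.000154826; SE = √V̂ = 0.0124429

p̂_st ≈ 0.5433, SE ≈ 0.0124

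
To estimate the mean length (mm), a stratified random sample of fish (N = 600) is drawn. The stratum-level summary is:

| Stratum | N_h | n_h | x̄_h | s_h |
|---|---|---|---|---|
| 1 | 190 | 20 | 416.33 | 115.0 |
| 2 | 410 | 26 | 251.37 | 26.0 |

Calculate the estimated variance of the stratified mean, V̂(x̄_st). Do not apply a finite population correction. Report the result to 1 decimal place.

V̂(x̄_st) = Σ W_h² s_h²/n_h, with W_h = N_h/N and N = 600:
  stratum 1: (190/600)²·115.0²/20 = 66.3087
  stratum 2: (410/600)²·26.0²/26 = 12.1406
V̂(x̄_st) = 78.4492

V̂(x̄_st) ≈ 78.4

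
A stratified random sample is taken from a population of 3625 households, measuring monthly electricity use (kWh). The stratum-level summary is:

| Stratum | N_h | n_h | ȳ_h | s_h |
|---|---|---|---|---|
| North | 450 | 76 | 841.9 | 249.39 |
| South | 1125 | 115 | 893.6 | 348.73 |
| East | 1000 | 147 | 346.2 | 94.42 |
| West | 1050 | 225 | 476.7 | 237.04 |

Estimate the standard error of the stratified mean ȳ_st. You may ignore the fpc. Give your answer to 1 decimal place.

SE(ȳ_st) ≈ 11.8

V̂(ȳ_st) = Σ W_h² s_h²/n_h, with W_h = N_h/N and N = 3625:
  stratum North: (450/3625)²·249.39²/76 = 12.6111
  stratum South: (1125/3625)²·348.73²/115 = 101.852
  stratum East: (1000/3625)²·94.42²/147 = 4.61524
  stratum West: (1050/3625)²·237.04²/225 = 20.9519
V̂(ȳ_st) = 140.03
SE(ȳ_st) = √140.03 = 11.8334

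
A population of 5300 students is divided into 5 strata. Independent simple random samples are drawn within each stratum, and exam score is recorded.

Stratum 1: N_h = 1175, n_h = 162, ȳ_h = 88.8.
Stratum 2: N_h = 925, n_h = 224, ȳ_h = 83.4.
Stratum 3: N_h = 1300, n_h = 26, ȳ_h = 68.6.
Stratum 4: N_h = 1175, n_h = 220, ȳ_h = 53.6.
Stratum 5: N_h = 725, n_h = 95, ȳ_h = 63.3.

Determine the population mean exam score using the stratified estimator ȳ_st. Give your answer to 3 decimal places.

ȳ_st ≈ 71.611

N = Σ N_h = 5300. Stratum weights W_h = N_h/N.
ȳ_st = (1175·88.8 + 925·83.4 + 1300·68.6 + 1175·53.6 + 725·63.3) / 5300 = 71.61085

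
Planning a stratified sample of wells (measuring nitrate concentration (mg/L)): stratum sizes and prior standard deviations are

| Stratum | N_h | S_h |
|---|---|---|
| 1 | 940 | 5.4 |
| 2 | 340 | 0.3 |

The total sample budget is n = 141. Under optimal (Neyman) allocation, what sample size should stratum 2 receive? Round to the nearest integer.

3

Neyman allocation: n_h = n · N_h S_h / Σ N_i S_i, with n = 141.
  stratum 1: N_h·S_h = 940·5.4 = 5076.00
  stratum 2: N_h·S_h = 340·0.3 = 102.00
Σ N_h S_h = 5178.00
n for stratum 2 = 141·102.00/5178.00 = 2.778 → 3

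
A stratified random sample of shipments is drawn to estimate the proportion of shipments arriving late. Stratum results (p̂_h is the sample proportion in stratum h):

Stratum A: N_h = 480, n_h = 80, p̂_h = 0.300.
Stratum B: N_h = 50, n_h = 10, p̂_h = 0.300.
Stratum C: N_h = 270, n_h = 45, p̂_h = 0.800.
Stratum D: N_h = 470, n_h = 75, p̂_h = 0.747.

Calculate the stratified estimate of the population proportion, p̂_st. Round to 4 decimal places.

N = 1270; stratum weights W_h = N_h/N.
p̂_st = Σ W_h p̂_h = (480·0.300 + 50·0.300 + 270·0.800 + 470·0.747)/1270 = 0.57172

p̂_st ≈ 0.5717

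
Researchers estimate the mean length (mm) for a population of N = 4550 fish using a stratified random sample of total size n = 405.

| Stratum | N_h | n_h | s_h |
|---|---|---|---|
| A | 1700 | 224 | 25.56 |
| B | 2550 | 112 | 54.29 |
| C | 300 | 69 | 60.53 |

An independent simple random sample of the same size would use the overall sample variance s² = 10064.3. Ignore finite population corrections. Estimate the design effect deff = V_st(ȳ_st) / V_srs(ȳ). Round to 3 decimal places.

V̂(ȳ_st) = Σ W_h² s_h²/n_h, with W_h = N_h/N and N = 4550:
  stratum A: (1700/4550)²·25.56²/224 = 0.407145
  stratum B: (2550/4550)²·54.29²/112 = 8.26569
  stratum C: (300/4550)²·60.53²/69 = 0.23084
V_st = 8.90368
V_srs = s²/n = 10064.3/405 = 24.8501
deff = V_st / V_srs = 8.90368/24.8501 = 0.3583

deff ≈ 0.358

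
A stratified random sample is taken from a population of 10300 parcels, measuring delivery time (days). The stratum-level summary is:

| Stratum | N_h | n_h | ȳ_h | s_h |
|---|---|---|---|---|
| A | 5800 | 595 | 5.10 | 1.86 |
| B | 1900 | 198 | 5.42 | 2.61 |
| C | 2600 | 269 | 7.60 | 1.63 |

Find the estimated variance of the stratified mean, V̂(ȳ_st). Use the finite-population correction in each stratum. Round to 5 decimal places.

V̂(ȳ_st) = Σ W_h² (1 − n_h/N_h) s_h²/n_h, with W_h = N_h/N and N = 10300:
  stratum A: (5800/10300)²·(1 − 595/5800)·1.86²/595 = 0.00165456
  stratum B: (1900/10300)²·(1 − 198/1900)·2.61²/198 = 0.00104871
  stratum C: (2600/10300)²·(1 − 269/2600)·1.63²/269 = 0.00056424
V̂(ȳ_st) = 0.00326751

V̂(ȳ_st) ≈ 0.00327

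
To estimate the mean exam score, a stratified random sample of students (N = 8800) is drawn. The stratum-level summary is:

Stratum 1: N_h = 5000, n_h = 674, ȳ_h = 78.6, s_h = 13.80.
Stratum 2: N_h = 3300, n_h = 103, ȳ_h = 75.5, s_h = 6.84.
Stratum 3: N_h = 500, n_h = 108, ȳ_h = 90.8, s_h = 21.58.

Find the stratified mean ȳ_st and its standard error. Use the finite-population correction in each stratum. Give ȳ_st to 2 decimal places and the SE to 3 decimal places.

ȳ_st = Σ W_h ȳ_h = (5000·78.6 + 3300·75.5 + 500·90.8)/8800 = 78.13068
V̂(ȳ_st) = Σ W_h² (1 − n_h/N_h) s_h²/n_h, with W_h = N_h/N and N = 8800:
  stratum 1: (5000/8800)²·(1 − 674/5000)·13.80²/674 = 0.0789204
  stratum 2: (3300/8800)²·(1 − 103/3300)·6.84²/103 = 0.0618823
  stratum 3: (500/8800)²·(1 − 108/500)·21.58²/108 = 0.0109136
V̂(ȳ_st) = 0.151716
SE(ȳ_st) = √0.151716 = 0.389508

ȳ_st ≈ 78.13, SE ≈ 0.390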